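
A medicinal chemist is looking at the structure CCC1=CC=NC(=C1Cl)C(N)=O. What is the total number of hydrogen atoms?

Walk through each heavy atom and fill implicit hydrogens from standard valence (C 4, N 3, O 2, S 2, halogen 1):
  atom 1: C, bond orders sum to 1 (valence 4) → 3 H
  atom 2: C, bond orders sum to 2 (valence 4) → 2 H
  atom 3: C, bond orders sum to 4 (valence 4) → 0 H
  atom 4: C, bond orders sum to 3 (valence 4) → 1 H
  atom 5: C, bond orders sum to 3 (valence 4) → 1 H
  atom 6: N, bond orders sum to 3 (valence 3) → 0 H
  atom 7: C, bond orders sum to 4 (valence 4) → 0 H
  atom 8: C, bond orders sum to 4 (valence 4) → 0 H
  atom 9: Cl (halogen, monovalent) → 0 H
  atom 10: C, bond orders sum to 4 (valence 4) → 0 H
  atom 11: N, bond orders sum to 1 (valence 3) → 2 H
  atom 12: O, bond orders sum to 2 (valence 2) → 0 H
Total hydrogens: 9.

9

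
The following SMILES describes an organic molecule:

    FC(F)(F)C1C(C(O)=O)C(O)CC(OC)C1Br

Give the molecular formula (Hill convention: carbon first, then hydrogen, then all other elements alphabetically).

C9H12BrF3O4

Walk through each heavy atom and fill implicit hydrogens from standard valence (C 4, N 3, O 2, S 2, halogen 1):
  atom 1: F (halogen, monovalent) → 0 H
  atom 2: C, bond orders sum to 4 (valence 4) → 0 H
  atom 3: F (halogen, monovalent) → 0 H
  atom 4: F (halogen, monovalent) → 0 H
  atom 5: C, bond orders sum to 3 (valence 4) → 1 H
  atom 6: C, bond orders sum to 3 (valence 4) → 1 H
  atom 7: C, bond orders sum to 4 (valence 4) → 0 H
  atom 8: O, bond orders sum to 1 (valence 2) → 1 H
  atom 9: O, bond orders sum to 2 (valence 2) → 0 H
  atom 10: C, bond orders sum to 3 (valence 4) → 1 H
  atom 11: O, bond orders sum to 1 (valence 2) → 1 H
  atom 12: C, bond orders sum to 2 (valence 4) → 2 H
  atom 13: C, bond orders sum to 3 (valence 4) → 1 H
  atom 14: O, bond orders sum to 2 (valence 2) → 0 H
  atom 15: C, bond orders sum to 1 (valence 4) → 3 H
  atom 16: C, bond orders sum to 3 (valence 4) → 1 H
  atom 17: Br (halogen, monovalent) → 0 H
Totals → C:9, H:12, Br:1, F:3, O:4.
In Hill order: C9H12BrF3O4.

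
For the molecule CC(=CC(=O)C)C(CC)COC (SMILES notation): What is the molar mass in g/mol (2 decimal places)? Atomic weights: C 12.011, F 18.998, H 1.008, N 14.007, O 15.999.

First, the molecular formula is C10H18O2 (counting implicit H from valence).
  C: 10 × 12.011 = 120.110
  H: 18 × 1.008 = 18.144
  O: 2 × 15.999 = 31.998
Sum: 10×12.011 + 18×1.008 + 2×15.999 = 170.252 → 170.25 g/mol.

170.25 g/mol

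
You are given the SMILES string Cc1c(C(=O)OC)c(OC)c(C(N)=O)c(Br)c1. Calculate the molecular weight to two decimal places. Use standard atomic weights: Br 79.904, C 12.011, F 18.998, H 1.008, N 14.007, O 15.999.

First, the molecular formula is C11H12BrNO4 (counting implicit H from valence).
  Br: 1 × 79.904 = 79.904
  C: 11 × 12.011 = 132.121
  H: 12 × 1.008 = 12.096
  N: 1 × 14.007 = 14.007
  O: 4 × 15.999 = 63.996
Sum: 1×79.904 + 11×12.011 + 12×1.008 + 1×14.007 + 4×15.999 = 302.124 → 302.12 g/mol.

302.12 g/mol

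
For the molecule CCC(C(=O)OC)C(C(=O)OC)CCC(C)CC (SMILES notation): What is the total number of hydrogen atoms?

Walk through each heavy atom and fill implicit hydrogens from standard valence (C 4, N 3, O 2, S 2, halogen 1):
  atom 1: C, bond orders sum to 1 (valence 4) → 3 H
  atom 2: C, bond orders sum to 2 (valence 4) → 2 H
  atom 3: C, bond orders sum to 3 (valence 4) → 1 H
  atom 4: C, bond orders sum to 4 (valence 4) → 0 H
  atom 5: O, bond orders sum to 2 (valence 2) → 0 H
  atom 6: O, bond orders sum to 2 (valence 2) → 0 H
  atom 7: C, bond orders sum to 1 (valence 4) → 3 H
  atom 8: C, bond orders sum to 3 (valence 4) → 1 H
  atom 9: C, bond orders sum to 4 (valence 4) → 0 H
  atom 10: O, bond orders sum to 2 (valence 2) → 0 H
  atom 11: O, bond orders sum to 2 (valence 2) → 0 H
  atom 12: C, bond orders sum to 1 (valence 4) → 3 H
  atom 13: C, bond orders sum to 2 (valence 4) → 2 H
  atom 14: C, bond orders sum to 2 (valence 4) → 2 H
  atom 15: C, bond orders sum to 3 (valence 4) → 1 H
  atom 16: C, bond orders sum to 1 (valence 4) → 3 H
  atom 17: C, bond orders sum to 2 (valence 4) → 2 H
  atom 18: C, bond orders sum to 1 (valence 4) → 3 H
Total hydrogens: 26.

26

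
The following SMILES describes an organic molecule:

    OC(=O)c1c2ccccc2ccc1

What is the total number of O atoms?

Scan the SMILES for O atoms (remember two-letter symbols like Cl and Br are single atoms).
Oxygen count: 2.

2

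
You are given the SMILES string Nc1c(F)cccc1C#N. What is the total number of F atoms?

Scan the SMILES for F atoms (remember two-letter symbols like Cl and Br are single atoms).
Fluorine count: 1.

1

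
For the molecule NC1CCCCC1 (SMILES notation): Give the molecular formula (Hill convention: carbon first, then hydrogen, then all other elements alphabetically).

C6H13N

Walk through each heavy atom and fill implicit hydrogens from standard valence (C 4, N 3, O 2, S 2, halogen 1):
  atom 1: N, bond orders sum to 1 (valence 3) → 2 H
  atom 2: C, bond orders sum to 3 (valence 4) → 1 H
  atom 3: C, bond orders sum to 2 (valence 4) → 2 H
  atom 4: C, bond orders sum to 2 (valence 4) → 2 H
  atom 5: C, bond orders sum to 2 (valence 4) → 2 H
  atom 6: C, bond orders sum to 2 (valence 4) → 2 H
  atom 7: C, bond orders sum to 2 (valence 4) → 2 H
Totals → C:6, H:13, N:1.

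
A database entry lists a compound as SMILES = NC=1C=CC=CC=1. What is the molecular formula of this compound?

Walk through each heavy atom and fill implicit hydrogens from standard valence (C 4, N 3, O 2, S 2, halogen 1):
  atom 1: N, bond orders sum to 1 (valence 3) → 2 H
  atom 2: C, bond orders sum to 4 (valence 4) → 0 H
  atom 3: C, bond orders sum to 3 (valence 4) → 1 H
  atom 4: C, bond orders sum to 3 (valence 4) → 1 H
  atom 5: C, bond orders sum to 3 (valence 4) → 1 H
  atom 6: C, bond orders sum to 3 (valence 4) → 1 H
  atom 7: C, bond orders sum to 3 (valence 4) → 1 H
Totals → C:6, H:7, N:1.
In Hill order: C6H7N.

C6H7N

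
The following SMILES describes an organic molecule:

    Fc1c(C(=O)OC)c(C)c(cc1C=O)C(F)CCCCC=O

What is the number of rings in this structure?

1

In SMILES, each pair of matching ring-closure digits denotes one ring-closing bond; the number of such bonds equals the number of independent rings.
Ring-closure bonds here: 1.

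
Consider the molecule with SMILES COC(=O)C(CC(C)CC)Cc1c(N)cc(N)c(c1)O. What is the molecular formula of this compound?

C15H24N2O3

Walk through each heavy atom and fill implicit hydrogens from standard valence (C 4, N 3, O 2, S 2, halogen 1); for lowercase aromatic atoms, an aromatic c carries 1 H when it has two neighbours and 0 H with three, and aromatic n carries 0 H:
  atom 1: C, bond orders sum to 1 (valence 4) → 3 H
  atom 2: O, bond orders sum to 2 (valence 2) → 0 H
  atom 3: C, bond orders sum to 4 (valence 4) → 0 H
  atom 4: O, bond orders sum to 2 (valence 2) → 0 H
  atom 5: C, bond orders sum to 3 (valence 4) → 1 H
  atom 6: C, bond orders sum to 2 (valence 4) → 2 H
  atom 7: C, bond orders sum to 3 (valence 4) → 1 H
  atom 8: C, bond orders sum to 1 (valence 4) → 3 H
  atom 9: C, bond orders sum to 2 (valence 4) → 2 H
  atom 10: C, bond orders sum to 1 (valence 4) → 3 H
  atom 11: C, bond orders sum to 2 (valence 4) → 2 H
  atom 12: aromatic c, 3 neighbours → 0 H
  atom 13: aromatic c, 3 neighbours → 0 H
  atom 14: N, bond orders sum to 1 (valence 3) → 2 H
  atom 15: aromatic c, 2 neighbours → 1 H
  atom 16: aromatic c, 3 neighbours → 0 H
  atom 17: N, bond orders sum to 1 (valence 3) → 2 H
  atom 18: aromatic c, 3 neighbours → 0 H
  atom 19: aromatic c, 2 neighbours → 1 H
  atom 20: O, bond orders sum to 1 (valence 2) → 1 H
Totals → C:15, H:24, N:2, O:3.
In Hill order: C15H24N2O3.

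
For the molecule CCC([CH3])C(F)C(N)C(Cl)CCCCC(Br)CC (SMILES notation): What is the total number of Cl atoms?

Scan the SMILES for Cl atoms (remember two-letter symbols like Cl and Br are single atoms).
Chlorine count: 1.

1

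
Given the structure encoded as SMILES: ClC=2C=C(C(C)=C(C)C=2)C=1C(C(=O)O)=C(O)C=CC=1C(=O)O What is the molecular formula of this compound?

C16H13ClO5

Walk through each heavy atom and fill implicit hydrogens from standard valence (C 4, N 3, O 2, S 2, halogen 1):
  atom 1: Cl (halogen, monovalent) → 0 H
  atom 2: C, bond orders sum to 4 (valence 4) → 0 H
  atom 3: C, bond orders sum to 3 (valence 4) → 1 H
  atom 4: C, bond orders sum to 4 (valence 4) → 0 H
  atom 5: C, bond orders sum to 4 (valence 4) → 0 H
  atom 6: C, bond orders sum to 1 (valence 4) → 3 H
  atom 7: C, bond orders sum to 4 (valence 4) → 0 H
  atom 8: C, bond orders sum to 1 (valence 4) → 3 H
  atom 9: C, bond orders sum to 3 (valence 4) → 1 H
  atom 10: C, bond orders sum to 4 (valence 4) → 0 H
  atom 11: C, bond orders sum to 4 (valence 4) → 0 H
  atom 12: C, bond orders sum to 4 (valence 4) → 0 H
  atom 13: O, bond orders sum to 2 (valence 2) → 0 H
  atom 14: O, bond orders sum to 1 (valence 2) → 1 H
  atom 15: C, bond orders sum to 4 (valence 4) → 0 H
  atom 16: O, bond orders sum to 1 (valence 2) → 1 H
  atom 17: C, bond orders sum to 3 (valence 4) → 1 H
  atom 18: C, bond orders sum to 3 (valence 4) → 1 H
  atom 19: C, bond orders sum to 4 (valence 4) → 0 H
  atom 20: C, bond orders sum to 4 (valence 4) → 0 H
  atom 21: O, bond orders sum to 2 (valence 2) → 0 H
  atom 22: O, bond orders sum to 1 (valence 2) → 1 H
Totals → C:16, H:13, Cl:1, O:5.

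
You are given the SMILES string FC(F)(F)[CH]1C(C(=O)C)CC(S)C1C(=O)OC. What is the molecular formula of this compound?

C10H13F3O3S

Walk through each heavy atom and fill implicit hydrogens from standard valence (C 4, N 3, O 2, S 2, halogen 1):
  atom 1: F (halogen, monovalent) → 0 H
  atom 2: C, bond orders sum to 4 (valence 4) → 0 H
  atom 3: F (halogen, monovalent) → 0 H
  atom 4: F (halogen, monovalent) → 0 H
  atom 5: C with explicit H count 1
  atom 6: C, bond orders sum to 3 (valence 4) → 1 H
  atom 7: C, bond orders sum to 4 (valence 4) → 0 H
  atom 8: O, bond orders sum to 2 (valence 2) → 0 H
  atom 9: C, bond orders sum to 1 (valence 4) → 3 H
  atom 10: C, bond orders sum to 2 (valence 4) → 2 H
  atom 11: C, bond orders sum to 3 (valence 4) → 1 H
  atom 12: S, bond orders sum to 1 (valence 2) → 1 H
  atom 13: C, bond orders sum to 3 (valence 4) → 1 H
  atom 14: C, bond orders sum to 4 (valence 4) → 0 H
  atom 15: O, bond orders sum to 2 (valence 2) → 0 H
  atom 16: O, bond orders sum to 2 (valence 2) → 0 H
  atom 17: C, bond orders sum to 1 (valence 4) → 3 H
Totals → C:10, H:13, F:3, O:3, S:1.
In Hill order: C10H13F3O3S.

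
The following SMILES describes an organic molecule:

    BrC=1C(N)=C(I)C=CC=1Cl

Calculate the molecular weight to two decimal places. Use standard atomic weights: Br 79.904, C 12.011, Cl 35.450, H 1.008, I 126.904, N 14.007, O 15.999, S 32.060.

332.36 g/mol

First, the molecular formula is C6H4BrClIN (counting implicit H from valence).
  Br: 1 × 79.904 = 79.904
  C: 6 × 12.011 = 72.066
  Cl: 1 × 35.450 = 35.450
  H: 4 × 1.008 = 4.032
  I: 1 × 126.904 = 126.904
  N: 1 × 14.007 = 14.007
Sum: 1×79.904 + 6×12.011 + 1×35.450 + 4×1.008 + 1×126.904 + 1×14.007 = 332.363 → 332.36 g/mol.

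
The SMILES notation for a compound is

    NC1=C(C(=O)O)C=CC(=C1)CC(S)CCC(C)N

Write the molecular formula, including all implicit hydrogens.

Walk through each heavy atom and fill implicit hydrogens from standard valence (C 4, N 3, O 2, S 2, halogen 1):
  atom 1: N, bond orders sum to 1 (valence 3) → 2 H
  atom 2: C, bond orders sum to 4 (valence 4) → 0 H
  atom 3: C, bond orders sum to 4 (valence 4) → 0 H
  atom 4: C, bond orders sum to 4 (valence 4) → 0 H
  atom 5: O, bond orders sum to 2 (valence 2) → 0 H
  atom 6: O, bond orders sum to 1 (valence 2) → 1 H
  atom 7: C, bond orders sum to 3 (valence 4) → 1 H
  atom 8: C, bond orders sum to 3 (valence 4) → 1 H
  atom 9: C, bond orders sum to 4 (valence 4) → 0 H
  atom 10: C, bond orders sum to 3 (valence 4) → 1 H
  atom 11: C, bond orders sum to 2 (valence 4) → 2 H
  atom 12: C, bond orders sum to 3 (valence 4) → 1 H
  atom 13: S, bond orders sum to 1 (valence 2) → 1 H
  atom 14: C, bond orders sum to 2 (valence 4) → 2 H
  atom 15: C, bond orders sum to 2 (valence 4) → 2 H
  atom 16: C, bond orders sum to 3 (valence 4) → 1 H
  atom 17: C, bond orders sum to 1 (valence 4) → 3 H
  atom 18: N, bond orders sum to 1 (valence 3) → 2 H
Totals → C:13, H:20, N:2, O:2, S:1.

C13H20N2O2S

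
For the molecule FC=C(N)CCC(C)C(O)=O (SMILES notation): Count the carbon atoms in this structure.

Count every carbon token in the SMILES (each C, including those in ring-closure positions and inside branches).
Carbon count: 7.

7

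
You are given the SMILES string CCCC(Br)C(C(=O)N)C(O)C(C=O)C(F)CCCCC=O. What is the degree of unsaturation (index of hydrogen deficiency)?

3

Molecular formula: C15H25BrFNO4.
DoU = (2C + 2 + N − H − X) / 2, where X is the halogen count and O/S are ignored.
    = (2·15 + 2 + 1 − 25 − 2) / 2 = 6 / 2 = 3.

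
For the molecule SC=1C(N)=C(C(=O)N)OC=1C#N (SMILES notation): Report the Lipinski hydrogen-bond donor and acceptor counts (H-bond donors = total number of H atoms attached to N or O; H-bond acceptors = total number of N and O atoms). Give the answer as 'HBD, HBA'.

Donors: find every N or O and count the H atoms it carries.
  atom 4 (N): bond orders sum to 1 → 2 H
  atom 7 (O): bond orders sum to 2 → 0 H
  atom 8 (N): bond orders sum to 1 → 2 H
  atom 9 (O): bond orders sum to 2 → 0 H
  atom 12 (N): bond orders sum to 3 → 0 H
Lipinski HBD = 4.
Acceptors: N atoms = 3, O atoms = 2 → HBA = 5.

4, 5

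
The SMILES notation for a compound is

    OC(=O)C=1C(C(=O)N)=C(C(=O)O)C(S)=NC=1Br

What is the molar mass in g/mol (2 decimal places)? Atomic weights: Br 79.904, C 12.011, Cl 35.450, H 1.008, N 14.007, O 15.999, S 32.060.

First, the molecular formula is C8H5BrN2O5S (counting implicit H from valence).
  Br: 1 × 79.904 = 79.904
  C: 8 × 12.011 = 96.088
  H: 5 × 1.008 = 5.040
  N: 2 × 14.007 = 28.014
  O: 5 × 15.999 = 79.995
  S: 1 × 32.060 = 32.060
Sum: 1×79.904 + 8×12.011 + 5×1.008 + 2×14.007 + 5×15.999 + 1×32.060 = 321.101 → 321.10 g/mol.

321.10 g/mol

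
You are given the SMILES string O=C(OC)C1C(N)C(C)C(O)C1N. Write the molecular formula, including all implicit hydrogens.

C8H16N2O3

Walk through each heavy atom and fill implicit hydrogens from standard valence (C 4, N 3, O 2, S 2, halogen 1):
  atom 1: O, bond orders sum to 2 (valence 2) → 0 H
  atom 2: C, bond orders sum to 4 (valence 4) → 0 H
  atom 3: O, bond orders sum to 2 (valence 2) → 0 H
  atom 4: C, bond orders sum to 1 (valence 4) → 3 H
  atom 5: C, bond orders sum to 3 (valence 4) → 1 H
  atom 6: C, bond orders sum to 3 (valence 4) → 1 H
  atom 7: N, bond orders sum to 1 (valence 3) → 2 H
  atom 8: C, bond orders sum to 3 (valence 4) → 1 H
  atom 9: C, bond orders sum to 1 (valence 4) → 3 H
  atom 10: C, bond orders sum to 3 (valence 4) → 1 H
  atom 11: O, bond orders sum to 1 (valence 2) → 1 H
  atom 12: C, bond orders sum to 3 (valence 4) → 1 H
  atom 13: N, bond orders sum to 1 (valence 3) → 2 H
Totals → C:8, H:16, N:2, O:3.
In Hill order: C8H16N2O3.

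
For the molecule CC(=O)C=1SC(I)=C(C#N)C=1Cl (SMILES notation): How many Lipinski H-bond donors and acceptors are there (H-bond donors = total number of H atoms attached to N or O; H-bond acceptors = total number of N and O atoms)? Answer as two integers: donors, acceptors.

0, 2

Donors: find every N or O and count the H atoms it carries.
  atom 3 (O): bond orders sum to 2 → 0 H
  atom 10 (N): bond orders sum to 3 → 0 H
Lipinski HBD = 0.
Acceptors: N atoms = 1, O atoms = 1 → HBA = 2.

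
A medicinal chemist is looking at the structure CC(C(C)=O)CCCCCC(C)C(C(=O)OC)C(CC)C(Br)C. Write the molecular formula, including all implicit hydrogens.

Walk through each heavy atom and fill implicit hydrogens from standard valence (C 4, N 3, O 2, S 2, halogen 1):
  atom 1: C, bond orders sum to 1 (valence 4) → 3 H
  atom 2: C, bond orders sum to 3 (valence 4) → 1 H
  atom 3: C, bond orders sum to 4 (valence 4) → 0 H
  atom 4: C, bond orders sum to 1 (valence 4) → 3 H
  atom 5: O, bond orders sum to 2 (valence 2) → 0 H
  atom 6: C, bond orders sum to 2 (valence 4) → 2 H
  atom 7: C, bond orders sum to 2 (valence 4) → 2 H
  atom 8: C, bond orders sum to 2 (valence 4) → 2 H
  atom 9: C, bond orders sum to 2 (valence 4) → 2 H
  atom 10: C, bond orders sum to 2 (valence 4) → 2 H
  atom 11: C, bond orders sum to 3 (valence 4) → 1 H
  atom 12: C, bond orders sum to 1 (valence 4) → 3 H
  atom 13: C, bond orders sum to 3 (valence 4) → 1 H
  atom 14: C, bond orders sum to 4 (valence 4) → 0 H
  atom 15: O, bond orders sum to 2 (valence 2) → 0 H
  atom 16: O, bond orders sum to 2 (valence 2) → 0 H
  atom 17: C, bond orders sum to 1 (valence 4) → 3 H
  atom 18: C, bond orders sum to 3 (valence 4) → 1 H
  atom 19: C, bond orders sum to 2 (valence 4) → 2 H
  atom 20: C, bond orders sum to 1 (valence 4) → 3 H
  atom 21: C, bond orders sum to 3 (valence 4) → 1 H
  atom 22: Br (halogen, monovalent) → 0 H
  atom 23: C, bond orders sum to 1 (valence 4) → 3 H
Totals → C:19, H:35, Br:1, O:3.
In Hill order: C19H35BrO3.

C19H35BrO3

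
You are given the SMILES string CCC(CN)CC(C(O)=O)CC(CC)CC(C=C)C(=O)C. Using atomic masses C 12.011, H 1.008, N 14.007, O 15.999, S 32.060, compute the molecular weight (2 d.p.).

First, the molecular formula is C17H31NO3 (counting implicit H from valence).
  C: 17 × 12.011 = 204.187
  H: 31 × 1.008 = 31.248
  N: 1 × 14.007 = 14.007
  O: 3 × 15.999 = 47.997
Sum: 17×12.011 + 31×1.008 + 1×14.007 + 3×15.999 = 297.439 → 297.44 g/mol.

297.44 g/mol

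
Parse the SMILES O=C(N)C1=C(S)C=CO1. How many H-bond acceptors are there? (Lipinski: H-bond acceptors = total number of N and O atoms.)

N atoms: 1; O atoms: 2.
Lipinski HBA = 1 + 2 = 3.

3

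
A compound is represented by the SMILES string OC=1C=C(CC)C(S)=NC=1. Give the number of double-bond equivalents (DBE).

Molecular formula: C7H9NOS.
DoU = (2C + 2 + N − H − X) / 2, where X is the halogen count and O/S are ignored.
    = (2·7 + 2 + 1 − 9 − 0) / 2 = 8 / 2 = 4.

4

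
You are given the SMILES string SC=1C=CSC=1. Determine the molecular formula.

Walk through each heavy atom and fill implicit hydrogens from standard valence (C 4, N 3, O 2, S 2, halogen 1):
  atom 1: S, bond orders sum to 1 (valence 2) → 1 H
  atom 2: C, bond orders sum to 4 (valence 4) → 0 H
  atom 3: C, bond orders sum to 3 (valence 4) → 1 H
  atom 4: C, bond orders sum to 3 (valence 4) → 1 H
  atom 5: S, bond orders sum to 2 (valence 2) → 0 H
  atom 6: C, bond orders sum to 3 (valence 4) → 1 H
Totals → C:4, H:4, S:2.

C4H4S2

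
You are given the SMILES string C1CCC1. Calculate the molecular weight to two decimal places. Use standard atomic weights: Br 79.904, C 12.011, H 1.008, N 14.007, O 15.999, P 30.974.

First, the molecular formula is C4H8 (counting implicit H from valence).
  C: 4 × 12.011 = 48.044
  H: 8 × 1.008 = 8.064
Sum: 4×12.011 + 8×1.008 = 56.108 → 56.11 g/mol.

56.11 g/mol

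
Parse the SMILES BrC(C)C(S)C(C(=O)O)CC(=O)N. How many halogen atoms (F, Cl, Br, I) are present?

1

Halogen atoms appear at heavy-atom position 1 (1×Br).
Other groups present: 1 amide, 1 carboxylic acid, 1 thiol.
Halogen count: 1.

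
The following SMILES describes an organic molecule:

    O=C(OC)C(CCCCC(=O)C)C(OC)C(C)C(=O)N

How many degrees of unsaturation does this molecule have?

3

Molecular formula: C14H25NO5.
DoU = (2C + 2 + N − H − X) / 2, where X is the halogen count and O/S are ignored.
    = (2·14 + 2 + 1 − 25 − 0) / 2 = 6 / 2 = 3.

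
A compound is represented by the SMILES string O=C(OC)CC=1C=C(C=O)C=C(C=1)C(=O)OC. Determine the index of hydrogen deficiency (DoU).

Molecular formula: C12H12O5.
DoU = (2C + 2 + N − H − X) / 2, where X is the halogen count and O/S are ignored.
    = (2·12 + 2 + 0 − 12 − 0) / 2 = 14 / 2 = 7.

7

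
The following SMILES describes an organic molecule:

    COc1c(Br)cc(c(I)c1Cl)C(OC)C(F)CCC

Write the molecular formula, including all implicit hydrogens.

C13H16BrClFIO2

Walk through each heavy atom and fill implicit hydrogens from standard valence (C 4, N 3, O 2, S 2, halogen 1); for lowercase aromatic atoms, an aromatic c carries 1 H when it has two neighbours and 0 H with three, and aromatic n carries 0 H:
  atom 1: C, bond orders sum to 1 (valence 4) → 3 H
  atom 2: O, bond orders sum to 2 (valence 2) → 0 H
  atom 3: aromatic c, 3 neighbours → 0 H
  atom 4: aromatic c, 3 neighbours → 0 H
  atom 5: Br (halogen, monovalent) → 0 H
  atom 6: aromatic c, 2 neighbours → 1 H
  atom 7: aromatic c, 3 neighbours → 0 H
  atom 8: aromatic c, 3 neighbours → 0 H
  atom 9: I (halogen, monovalent) → 0 H
  atom 10: aromatic c, 3 neighbours → 0 H
  atom 11: Cl (halogen, monovalent) → 0 H
  atom 12: C, bond orders sum to 3 (valence 4) → 1 H
  atom 13: O, bond orders sum to 2 (valence 2) → 0 H
  atom 14: C, bond orders sum to 1 (valence 4) → 3 H
  atom 15: C, bond orders sum to 3 (valence 4) → 1 H
  atom 16: F (halogen, monovalent) → 0 H
  atom 17: C, bond orders sum to 2 (valence 4) → 2 H
  atom 18: C, bond orders sum to 2 (valence 4) → 2 H
  atom 19: C, bond orders sum to 1 (valence 4) → 3 H
Totals → C:13, H:16, Br:1, Cl:1, F:1, I:1, O:2.
In Hill order: C13H16BrClFIO2.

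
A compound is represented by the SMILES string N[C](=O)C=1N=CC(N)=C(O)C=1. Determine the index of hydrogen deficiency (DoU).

5

Degree of unsaturation = (number of rings) + (number of π bonds).
Ring closures in the SMILES: 1.
π bonds: 4 double bonds (each 1 DoU) → 4 DoU from unsaturation.
Total DoU = 1 + 4 = 5.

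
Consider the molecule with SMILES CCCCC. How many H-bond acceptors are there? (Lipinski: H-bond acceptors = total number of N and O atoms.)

N atoms: 0; O atoms: 0.
Lipinski HBA = 0 + 0 = 0.

0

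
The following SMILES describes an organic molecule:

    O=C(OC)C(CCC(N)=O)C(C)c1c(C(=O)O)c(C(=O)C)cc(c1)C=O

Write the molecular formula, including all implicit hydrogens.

Walk through each heavy atom and fill implicit hydrogens from standard valence (C 4, N 3, O 2, S 2, halogen 1); for lowercase aromatic atoms, an aromatic c carries 1 H when it has two neighbours and 0 H with three, and aromatic n carries 0 H:
  atom 1: O, bond orders sum to 2 (valence 2) → 0 H
  atom 2: C, bond orders sum to 4 (valence 4) → 0 H
  atom 3: O, bond orders sum to 2 (valence 2) → 0 H
  atom 4: C, bond orders sum to 1 (valence 4) → 3 H
  atom 5: C, bond orders sum to 3 (valence 4) → 1 H
  atom 6: C, bond orders sum to 2 (valence 4) → 2 H
  atom 7: C, bond orders sum to 2 (valence 4) → 2 H
  atom 8: C, bond orders sum to 4 (valence 4) → 0 H
  atom 9: N, bond orders sum to 1 (valence 3) → 2 H
  atom 10: O, bond orders sum to 2 (valence 2) → 0 H
  atom 11: C, bond orders sum to 3 (valence 4) → 1 H
  atom 12: C, bond orders sum to 1 (valence 4) → 3 H
  atom 13: aromatic c, 3 neighbours → 0 H
  atom 14: aromatic c, 3 neighbours → 0 H
  atom 15: C, bond orders sum to 4 (valence 4) → 0 H
  atom 16: O, bond orders sum to 2 (valence 2) → 0 H
  atom 17: O, bond orders sum to 1 (valence 2) → 1 H
  atom 18: aromatic c, 3 neighbours → 0 H
  atom 19: C, bond orders sum to 4 (valence 4) → 0 H
  atom 20: O, bond orders sum to 2 (valence 2) → 0 H
  atom 21: C, bond orders sum to 1 (valence 4) → 3 H
  atom 22: aromatic c, 2 neighbours → 1 H
  atom 23: aromatic c, 3 neighbours → 0 H
  atom 24: aromatic c, 2 neighbours → 1 H
  atom 25: C, bond orders sum to 3 (valence 4) → 1 H
  atom 26: O, bond orders sum to 2 (valence 2) → 0 H
Totals → C:18, H:21, N:1, O:7.

C18H21NO7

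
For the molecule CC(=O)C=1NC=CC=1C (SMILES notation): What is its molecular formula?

C7H9NO

Walk through each heavy atom and fill implicit hydrogens from standard valence (C 4, N 3, O 2, S 2, halogen 1):
  atom 1: C, bond orders sum to 1 (valence 4) → 3 H
  atom 2: C, bond orders sum to 4 (valence 4) → 0 H
  atom 3: O, bond orders sum to 2 (valence 2) → 0 H
  atom 4: C, bond orders sum to 4 (valence 4) → 0 H
  atom 5: N, bond orders sum to 2 (valence 3) → 1 H
  atom 6: C, bond orders sum to 3 (valence 4) → 1 H
  atom 7: C, bond orders sum to 3 (valence 4) → 1 H
  atom 8: C, bond orders sum to 4 (valence 4) → 0 H
  atom 9: C, bond orders sum to 1 (valence 4) → 3 H
Totals → C:7, H:9, N:1, O:1.
In Hill order: C7H9NO.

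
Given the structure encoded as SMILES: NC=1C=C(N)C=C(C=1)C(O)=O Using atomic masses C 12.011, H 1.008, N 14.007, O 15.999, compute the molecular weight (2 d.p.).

152.15 g/mol

First, the molecular formula is C7H8N2O2 (counting implicit H from valence).
  C: 7 × 12.011 = 84.077
  H: 8 × 1.008 = 8.064
  N: 2 × 14.007 = 28.014
  O: 2 × 15.999 = 31.998
Sum: 7×12.011 + 8×1.008 + 2×14.007 + 2×15.999 = 152.153 → 152.15 g/mol.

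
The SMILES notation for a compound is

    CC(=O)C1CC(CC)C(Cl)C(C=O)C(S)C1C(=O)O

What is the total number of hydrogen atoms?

Walk through each heavy atom and fill implicit hydrogens from standard valence (C 4, N 3, O 2, S 2, halogen 1):
  atom 1: C, bond orders sum to 1 (valence 4) → 3 H
  atom 2: C, bond orders sum to 4 (valence 4) → 0 H
  atom 3: O, bond orders sum to 2 (valence 2) → 0 H
  atom 4: C, bond orders sum to 3 (valence 4) → 1 H
  atom 5: C, bond orders sum to 2 (valence 4) → 2 H
  atom 6: C, bond orders sum to 3 (valence 4) → 1 H
  atom 7: C, bond orders sum to 2 (valence 4) → 2 H
  atom 8: C, bond orders sum to 1 (valence 4) → 3 H
  atom 9: C, bond orders sum to 3 (valence 4) → 1 H
  atom 10: Cl (halogen, monovalent) → 0 H
  atom 11: C, bond orders sum to 3 (valence 4) → 1 H
  atom 12: C, bond orders sum to 3 (valence 4) → 1 H
  atom 13: O, bond orders sum to 2 (valence 2) → 0 H
  atom 14: C, bond orders sum to 3 (valence 4) → 1 H
  atom 15: S, bond orders sum to 1 (valence 2) → 1 H
  atom 16: C, bond orders sum to 3 (valence 4) → 1 H
  atom 17: C, bond orders sum to 4 (valence 4) → 0 H
  atom 18: O, bond orders sum to 2 (valence 2) → 0 H
  atom 19: O, bond orders sum to 1 (valence 2) → 1 H
Total hydrogens: 19.

19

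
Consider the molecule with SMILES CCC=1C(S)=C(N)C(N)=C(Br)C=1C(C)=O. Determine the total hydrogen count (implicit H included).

13

Walk through each heavy atom and fill implicit hydrogens from standard valence (C 4, N 3, O 2, S 2, halogen 1):
  atom 1: C, bond orders sum to 1 (valence 4) → 3 H
  atom 2: C, bond orders sum to 2 (valence 4) → 2 H
  atom 3: C, bond orders sum to 4 (valence 4) → 0 H
  atom 4: C, bond orders sum to 4 (valence 4) → 0 H
  atom 5: S, bond orders sum to 1 (valence 2) → 1 H
  atom 6: C, bond orders sum to 4 (valence 4) → 0 H
  atom 7: N, bond orders sum to 1 (valence 3) → 2 H
  atom 8: C, bond orders sum to 4 (valence 4) → 0 H
  atom 9: N, bond orders sum to 1 (valence 3) → 2 H
  atom 10: C, bond orders sum to 4 (valence 4) → 0 H
  atom 11: Br (halogen, monovalent) → 0 H
  atom 12: C, bond orders sum to 4 (valence 4) → 0 H
  atom 13: C, bond orders sum to 4 (valence 4) → 0 H
  atom 14: C, bond orders sum to 1 (valence 4) → 3 H
  atom 15: O, bond orders sum to 2 (valence 2) → 0 H
Total hydrogens: 13.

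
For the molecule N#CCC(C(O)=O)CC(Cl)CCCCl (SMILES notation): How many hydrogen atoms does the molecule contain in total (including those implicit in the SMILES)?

13

Walk through each heavy atom and fill implicit hydrogens from standard valence (C 4, N 3, O 2, S 2, halogen 1):
  atom 1: N, bond orders sum to 3 (valence 3) → 0 H
  atom 2: C, bond orders sum to 4 (valence 4) → 0 H
  atom 3: C, bond orders sum to 2 (valence 4) → 2 H
  atom 4: C, bond orders sum to 3 (valence 4) → 1 H
  atom 5: C, bond orders sum to 4 (valence 4) → 0 H
  atom 6: O, bond orders sum to 1 (valence 2) → 1 H
  atom 7: O, bond orders sum to 2 (valence 2) → 0 H
  atom 8: C, bond orders sum to 2 (valence 4) → 2 H
  atom 9: C, bond orders sum to 3 (valence 4) → 1 H
  atom 10: Cl (halogen, monovalent) → 0 H
  atom 11: C, bond orders sum to 2 (valence 4) → 2 H
  atom 12: C, bond orders sum to 2 (valence 4) → 2 H
  atom 13: C, bond orders sum to 2 (valence 4) → 2 H
  atom 14: Cl (halogen, monovalent) → 0 H
Total hydrogens: 13.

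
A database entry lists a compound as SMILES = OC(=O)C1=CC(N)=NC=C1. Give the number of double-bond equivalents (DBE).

Molecular formula: C6H6N2O2.
DoU = (2C + 2 + N − H − X) / 2, where X is the halogen count and O/S are ignored.
    = (2·6 + 2 + 2 − 6 − 0) / 2 = 10 / 2 = 5.

5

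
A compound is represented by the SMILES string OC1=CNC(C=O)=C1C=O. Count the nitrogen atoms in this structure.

Scan the SMILES for N atoms (remember two-letter symbols like Cl and Br are single atoms).
Nitrogen count: 1.

1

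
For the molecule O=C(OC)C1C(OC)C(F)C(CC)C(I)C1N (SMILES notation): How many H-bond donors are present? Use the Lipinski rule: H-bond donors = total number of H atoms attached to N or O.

2

Donors: find every N or O and count the H atoms it carries.
  atom 1 (O): bond orders sum to 2 → 0 H
  atom 3 (O): bond orders sum to 2 → 0 H
  atom 7 (O): bond orders sum to 2 → 0 H
  atom 17 (N): bond orders sum to 1 → 2 H
Lipinski HBD = 2.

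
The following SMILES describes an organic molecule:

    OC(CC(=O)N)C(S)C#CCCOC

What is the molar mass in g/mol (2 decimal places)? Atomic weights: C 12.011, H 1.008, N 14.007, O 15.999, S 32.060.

First, the molecular formula is C9H15NO3S (counting implicit H from valence).
  C: 9 × 12.011 = 108.099
  H: 15 × 1.008 = 15.120
  N: 1 × 14.007 = 14.007
  O: 3 × 15.999 = 47.997
  S: 1 × 32.060 = 32.060
Sum: 9×12.011 + 15×1.008 + 1×14.007 + 3×15.999 + 1×32.060 = 217.283 → 217.28 g/mol.

217.28 g/mol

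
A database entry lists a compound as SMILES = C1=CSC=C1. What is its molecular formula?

C4H4S

Walk through each heavy atom and fill implicit hydrogens from standard valence (C 4, N 3, O 2, S 2, halogen 1):
  atom 1: C, bond orders sum to 3 (valence 4) → 1 H
  atom 2: C, bond orders sum to 3 (valence 4) → 1 H
  atom 3: S, bond orders sum to 2 (valence 2) → 0 H
  atom 4: C, bond orders sum to 3 (valence 4) → 1 H
  atom 5: C, bond orders sum to 3 (valence 4) → 1 H
Totals → C:4, H:4, S:1.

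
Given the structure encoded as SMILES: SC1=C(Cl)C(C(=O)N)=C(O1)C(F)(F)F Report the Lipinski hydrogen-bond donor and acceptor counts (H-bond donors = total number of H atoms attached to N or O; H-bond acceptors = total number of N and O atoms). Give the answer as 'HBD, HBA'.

Donors: find every N or O and count the H atoms it carries.
  atom 7 (O): bond orders sum to 2 → 0 H
  atom 8 (N): bond orders sum to 1 → 2 H
  atom 10 (O): bond orders sum to 2 → 0 H
Lipinski HBD = 2.
Acceptors: N atoms = 1, O atoms = 2 → HBA = 3.

2, 3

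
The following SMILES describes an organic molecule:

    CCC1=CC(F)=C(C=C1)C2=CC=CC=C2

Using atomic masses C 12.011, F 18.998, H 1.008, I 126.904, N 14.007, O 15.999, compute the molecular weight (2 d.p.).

First, the molecular formula is C14H13F (counting implicit H from valence).
  C: 14 × 12.011 = 168.154
  F: 1 × 18.998 = 18.998
  H: 13 × 1.008 = 13.104
Sum: 14×12.011 + 1×18.998 + 13×1.008 = 200.256 → 200.26 g/mol.

200.26 g/mol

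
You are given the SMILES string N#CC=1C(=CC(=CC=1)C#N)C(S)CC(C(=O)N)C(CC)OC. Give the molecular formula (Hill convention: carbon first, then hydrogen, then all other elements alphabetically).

C16H19N3O2S

Walk through each heavy atom and fill implicit hydrogens from standard valence (C 4, N 3, O 2, S 2, halogen 1):
  atom 1: N, bond orders sum to 3 (valence 3) → 0 H
  atom 2: C, bond orders sum to 4 (valence 4) → 0 H
  atom 3: C, bond orders sum to 4 (valence 4) → 0 H
  atom 4: C, bond orders sum to 4 (valence 4) → 0 H
  atom 5: C, bond orders sum to 3 (valence 4) → 1 H
  atom 6: C, bond orders sum to 4 (valence 4) → 0 H
  atom 7: C, bond orders sum to 3 (valence 4) → 1 H
  atom 8: C, bond orders sum to 3 (valence 4) → 1 H
  atom 9: C, bond orders sum to 4 (valence 4) → 0 H
  atom 10: N, bond orders sum to 3 (valence 3) → 0 H
  atom 11: C, bond orders sum to 3 (valence 4) → 1 H
  atom 12: S, bond orders sum to 1 (valence 2) → 1 H
  atom 13: C, bond orders sum to 2 (valence 4) → 2 H
  atom 14: C, bond orders sum to 3 (valence 4) → 1 H
  atom 15: C, bond orders sum to 4 (valence 4) → 0 H
  atom 16: O, bond orders sum to 2 (valence 2) → 0 H
  atom 17: N, bond orders sum to 1 (valence 3) → 2 H
  atom 18: C, bond orders sum to 3 (valence 4) → 1 H
  atom 19: C, bond orders sum to 2 (valence 4) → 2 H
  atom 20: C, bond orders sum to 1 (valence 4) → 3 H
  atom 21: O, bond orders sum to 2 (valence 2) → 0 H
  atom 22: C, bond orders sum to 1 (valence 4) → 3 H
Totals → C:16, H:19, N:3, O:2, S:1.
In Hill order: C16H19N3O2S.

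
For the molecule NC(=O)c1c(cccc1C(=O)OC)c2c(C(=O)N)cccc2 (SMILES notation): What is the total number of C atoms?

16

Count every carbon token in the SMILES (each C, including those in ring-closure positions and inside branches).
Carbon count: 16.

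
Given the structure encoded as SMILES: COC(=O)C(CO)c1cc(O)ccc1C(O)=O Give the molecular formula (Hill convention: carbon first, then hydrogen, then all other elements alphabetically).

C11H12O6

Walk through each heavy atom and fill implicit hydrogens from standard valence (C 4, N 3, O 2, S 2, halogen 1); for lowercase aromatic atoms, an aromatic c carries 1 H when it has two neighbours and 0 H with three, and aromatic n carries 0 H:
  atom 1: C, bond orders sum to 1 (valence 4) → 3 H
  atom 2: O, bond orders sum to 2 (valence 2) → 0 H
  atom 3: C, bond orders sum to 4 (valence 4) → 0 H
  atom 4: O, bond orders sum to 2 (valence 2) → 0 H
  atom 5: C, bond orders sum to 3 (valence 4) → 1 H
  atom 6: C, bond orders sum to 2 (valence 4) → 2 H
  atom 7: O, bond orders sum to 1 (valence 2) → 1 H
  atom 8: aromatic c, 3 neighbours → 0 H
  atom 9: aromatic c, 2 neighbours → 1 H
  atom 10: aromatic c, 3 neighbours → 0 H
  atom 11: O, bond orders sum to 1 (valence 2) → 1 H
  atom 12: aromatic c, 2 neighbours → 1 H
  atom 13: aromatic c, 2 neighbours → 1 H
  atom 14: aromatic c, 3 neighbours → 0 H
  atom 15: C, bond orders sum to 4 (valence 4) → 0 H
  atom 16: O, bond orders sum to 1 (valence 2) → 1 H
  atom 17: O, bond orders sum to 2 (valence 2) → 0 H
Totals → C:11, H:12, O:6.
In Hill order: C11H12O6.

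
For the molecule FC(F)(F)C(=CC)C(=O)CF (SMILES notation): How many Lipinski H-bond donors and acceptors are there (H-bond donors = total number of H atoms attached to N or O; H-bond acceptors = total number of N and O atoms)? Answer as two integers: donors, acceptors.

0, 1

Donors: find every N or O and count the H atoms it carries.
  atom 9 (O): bond orders sum to 2 → 0 H
Lipinski HBD = 0.
Acceptors: N atoms = 0, O atoms = 1 → HBA = 1.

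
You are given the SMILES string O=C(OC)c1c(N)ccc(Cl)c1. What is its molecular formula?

C8H8ClNO2

Walk through each heavy atom and fill implicit hydrogens from standard valence (C 4, N 3, O 2, S 2, halogen 1); for lowercase aromatic atoms, an aromatic c carries 1 H when it has two neighbours and 0 H with three, and aromatic n carries 0 H:
  atom 1: O, bond orders sum to 2 (valence 2) → 0 H
  atom 2: C, bond orders sum to 4 (valence 4) → 0 H
  atom 3: O, bond orders sum to 2 (valence 2) → 0 H
  atom 4: C, bond orders sum to 1 (valence 4) → 3 H
  atom 5: aromatic c, 3 neighbours → 0 H
  atom 6: aromatic c, 3 neighbours → 0 H
  atom 7: N, bond orders sum to 1 (valence 3) → 2 H
  atom 8: aromatic c, 2 neighbours → 1 H
  atom 9: aromatic c, 2 neighbours → 1 H
  atom 10: aromatic c, 3 neighbours → 0 H
  atom 11: Cl (halogen, monovalent) → 0 H
  atom 12: aromatic c, 2 neighbours → 1 H
Totals → C:8, H:8, Cl:1, N:1, O:2.
In Hill order: C8H8ClNO2.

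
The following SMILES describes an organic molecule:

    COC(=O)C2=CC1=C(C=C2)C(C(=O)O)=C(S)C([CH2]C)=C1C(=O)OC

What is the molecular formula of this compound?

C17H16O6S

Walk through each heavy atom and fill implicit hydrogens from standard valence (C 4, N 3, O 2, S 2, halogen 1):
  atom 1: C, bond orders sum to 1 (valence 4) → 3 H
  atom 2: O, bond orders sum to 2 (valence 2) → 0 H
  atom 3: C, bond orders sum to 4 (valence 4) → 0 H
  atom 4: O, bond orders sum to 2 (valence 2) → 0 H
  atom 5: C, bond orders sum to 4 (valence 4) → 0 H
  atom 6: C, bond orders sum to 3 (valence 4) → 1 H
  atom 7: C, bond orders sum to 4 (valence 4) → 0 H
  atom 8: C, bond orders sum to 4 (valence 4) → 0 H
  atom 9: C, bond orders sum to 3 (valence 4) → 1 H
  atom 10: C, bond orders sum to 3 (valence 4) → 1 H
  atom 11: C, bond orders sum to 4 (valence 4) → 0 H
  atom 12: C, bond orders sum to 4 (valence 4) → 0 H
  atom 13: O, bond orders sum to 2 (valence 2) → 0 H
  atom 14: O, bond orders sum to 1 (valence 2) → 1 H
  atom 15: C, bond orders sum to 4 (valence 4) → 0 H
  atom 16: S, bond orders sum to 1 (valence 2) → 1 H
  atom 17: C, bond orders sum to 4 (valence 4) → 0 H
  atom 18: C with explicit H count 2
  atom 19: C, bond orders sum to 1 (valence 4) → 3 H
  atom 20: C, bond orders sum to 4 (valence 4) → 0 H
  atom 21: C, bond orders sum to 4 (valence 4) → 0 H
  atom 22: O, bond orders sum to 2 (valence 2) → 0 H
  atom 23: O, bond orders sum to 2 (valence 2) → 0 H
  atom 24: C, bond orders sum to 1 (valence 4) → 3 H
Totals → C:17, H:16, O:6, S:1.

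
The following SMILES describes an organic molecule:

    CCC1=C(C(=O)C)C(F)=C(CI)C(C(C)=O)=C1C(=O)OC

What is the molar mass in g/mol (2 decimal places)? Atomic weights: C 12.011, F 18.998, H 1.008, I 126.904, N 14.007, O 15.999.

406.19 g/mol

First, the molecular formula is C15H16FIO4 (counting implicit H from valence).
  C: 15 × 12.011 = 180.165
  F: 1 × 18.998 = 18.998
  H: 16 × 1.008 = 16.128
  I: 1 × 126.904 = 126.904
  O: 4 × 15.999 = 63.996
Sum: 15×12.011 + 1×18.998 + 16×1.008 + 1×126.904 + 4×15.999 = 406.191 → 406.19 g/mol.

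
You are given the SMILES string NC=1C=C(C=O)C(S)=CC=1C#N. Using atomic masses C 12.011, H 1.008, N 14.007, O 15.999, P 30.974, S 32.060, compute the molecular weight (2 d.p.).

178.21 g/mol

First, the molecular formula is C8H6N2OS (counting implicit H from valence).
  C: 8 × 12.011 = 96.088
  H: 6 × 1.008 = 6.048
  N: 2 × 14.007 = 28.014
  O: 1 × 15.999 = 15.999
  S: 1 × 32.060 = 32.060
Sum: 8×12.011 + 6×1.008 + 2×14.007 + 1×15.999 + 1×32.060 = 178.209 → 178.21 g/mol.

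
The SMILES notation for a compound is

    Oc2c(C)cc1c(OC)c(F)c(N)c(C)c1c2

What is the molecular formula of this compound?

Walk through each heavy atom and fill implicit hydrogens from standard valence (C 4, N 3, O 2, S 2, halogen 1); for lowercase aromatic atoms, an aromatic c carries 1 H when it has two neighbours and 0 H with three, and aromatic n carries 0 H:
  atom 1: O, bond orders sum to 1 (valence 2) → 1 H
  atom 2: aromatic c, 3 neighbours → 0 H
  atom 3: aromatic c, 3 neighbours → 0 H
  atom 4: C, bond orders sum to 1 (valence 4) → 3 H
  atom 5: aromatic c, 2 neighbours → 1 H
  atom 6: aromatic c, 3 neighbours → 0 H
  atom 7: aromatic c, 3 neighbours → 0 H
  atom 8: O, bond orders sum to 2 (valence 2) → 0 H
  atom 9: C, bond orders sum to 1 (valence 4) → 3 H
  atom 10: aromatic c, 3 neighbours → 0 H
  atom 11: F (halogen, monovalent) → 0 H
  atom 12: aromatic c, 3 neighbours → 0 H
  atom 13: N, bond orders sum to 1 (valence 3) → 2 H
  atom 14: aromatic c, 3 neighbours → 0 H
  atom 15: C, bond orders sum to 1 (valence 4) → 3 H
  atom 16: aromatic c, 3 neighbours → 0 H
  atom 17: aromatic c, 2 neighbours → 1 H
Totals → C:13, H:14, F:1, N:1, O:2.
In Hill order: C13H14FNO2.

C13H14FNO2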